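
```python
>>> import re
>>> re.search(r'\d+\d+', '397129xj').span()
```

(0, 6)

The pattern matches one or more of a digit; then one or more of a digit.
Unlike `match`, `search` isn't anchored — it looks for the pattern anywhere in the string.
The match spans [0:6] → '397129'.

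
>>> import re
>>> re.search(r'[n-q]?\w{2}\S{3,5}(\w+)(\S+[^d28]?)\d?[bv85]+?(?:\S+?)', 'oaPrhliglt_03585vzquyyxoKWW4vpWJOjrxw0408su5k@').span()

Pattern: optionally a character in [n-q], then exactly 2 of a word character, then 3 to 5 of a non-whitespace character; then one or more of a word character (captured); then one or more of a non-whitespace character, then optionally any character except [d28] (captured); then optionally a digit, then one or more of one of [bv85] (lazy); then one or more of a non-whitespace character (lazy) (non-capturing group).
Unlike `match`, `search` isn't anchored — it looks for the pattern anywhere in the string.
The match spans [0:45] → 'oaPrhliglt_03585vzquyyxoKWW4vpWJOjrxw0408su5k'.
Captured: group 1 = 'lt_03585vzquyyxoKWW4vpWJOjrxw0408s', group 2 = 'u'.

(0, 45)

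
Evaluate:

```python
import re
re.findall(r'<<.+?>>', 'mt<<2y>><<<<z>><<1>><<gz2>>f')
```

['<<2y>>', '<<<<z>>', '<<1>>', '<<gz2>>']

Lazy quantifiers expand one character at a time until the remainder of the pattern can match.
Scanning left to right: at [2:8] → '<<2y>>'; at [8:15] → '<<<<z>>'; at [15:20] → '<<1>>'; at [20:27] → '<<gz2>>'.
`findall` yields the raw match text (4 of them) because the pattern has no groups.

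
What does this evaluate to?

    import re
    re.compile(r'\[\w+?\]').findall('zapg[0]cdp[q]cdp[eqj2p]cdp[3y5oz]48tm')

Scanning left to right: at [4:7] → '[0]'; at [10:13] → '[q]'; at [16:23] → '[eqj2p]'; at [26:33] → '[3y5oz]'.
Since nothing is captured, `findall` lists the 4 matched substrings directly.

['[0]', '[q]', '[eqj2p]', '[3y5oz]']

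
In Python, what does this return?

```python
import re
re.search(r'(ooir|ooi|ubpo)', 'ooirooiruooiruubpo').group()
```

'ooir'

`|` is ordered: at each position the engine commits to the first alternative that works.
The match spans [0:4] → 'ooir'.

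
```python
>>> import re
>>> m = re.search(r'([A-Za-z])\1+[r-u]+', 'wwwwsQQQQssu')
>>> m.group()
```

'wwwws'

A backreference is literal: `\1` must see the identical characters the first group matched.
`search` walks the string left to right and returns the first match it finds.
The match spans [0:5] → 'wwwws'.
Captured: group 1 = 'w'.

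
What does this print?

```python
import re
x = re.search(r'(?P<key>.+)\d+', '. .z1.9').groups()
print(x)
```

('. .z1.',)

The match spans [0:7] → '. .z1.9'.
Captured: group 1 = '. .z1.'.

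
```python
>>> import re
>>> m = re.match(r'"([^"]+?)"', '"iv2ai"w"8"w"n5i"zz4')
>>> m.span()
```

(0, 7)

With `match`, the pattern is implicitly anchored at the beginning.
The match spans [0:7] → '"iv2ai"'.
Captured: group 1 = 'iv2ai'.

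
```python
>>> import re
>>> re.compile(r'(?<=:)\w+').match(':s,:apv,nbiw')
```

None

The lookaround is zero-width — it requires the adjacent text to match without consuming it, so the asserted text isn't part of the match.
`re.match` only tries the pattern at the start of the string.
Here position 0 doesn't satisfy it, so the call returns None.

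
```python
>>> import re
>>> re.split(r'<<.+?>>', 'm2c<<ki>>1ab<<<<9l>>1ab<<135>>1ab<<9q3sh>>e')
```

['m2c', '1ab', '1ab', '1ab', 'e']

`split` removes every match and returns the 5 fragments in between.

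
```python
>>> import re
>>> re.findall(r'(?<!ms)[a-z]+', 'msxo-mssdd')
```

The negative lookaround is zero-width — it rules out positions where the adjacent text would match, without consuming anything.
Matches: at [0:4] → 'msxo'; at [5:10] → 'mssdd'.
`findall` yields the raw match text (2 of them) because the pattern has no groups.

['msxo', 'mssdd']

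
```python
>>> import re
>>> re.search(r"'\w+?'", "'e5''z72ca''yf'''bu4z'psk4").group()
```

"'e5'"

`re.search` tries every starting position until one works.
The match spans [0:4] → "'e5'".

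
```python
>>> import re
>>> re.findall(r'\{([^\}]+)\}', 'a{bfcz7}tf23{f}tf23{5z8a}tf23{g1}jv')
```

['bfcz7', 'f', '5z8a', 'g1']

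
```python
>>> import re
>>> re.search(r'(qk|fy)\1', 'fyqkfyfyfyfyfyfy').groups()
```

The match spans [4:8] → 'fyfy'.
Captured: group 1 = 'fy'.

('fy',)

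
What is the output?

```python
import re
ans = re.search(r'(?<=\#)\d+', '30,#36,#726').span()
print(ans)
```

The positive lookaround only admits positions where the adjacent text matches; those characters stay outside the span.
`re.search` tries every starting position until one works.
The match spans [4:6] → '36'.

(4, 6)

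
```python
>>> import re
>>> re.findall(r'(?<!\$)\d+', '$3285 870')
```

The negative lookahead/lookbehind blocks any match where the forbidden context is present.
Matches: at [2:5] → '285'; at [6:9] → '870'.
`findall` yields the raw match text (2 of them) because the pattern has no groups.

['285', '870']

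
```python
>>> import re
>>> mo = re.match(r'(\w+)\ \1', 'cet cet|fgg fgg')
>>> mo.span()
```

(0, 7)

`match` is anchored at position 0; if the pattern doesn't fit there, it returns None.
The match spans [0:7] → 'cet cet'.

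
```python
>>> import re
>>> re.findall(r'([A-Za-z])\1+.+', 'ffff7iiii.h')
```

['f']

A backreference is literal: `\1` must see the identical characters the first group matched.
With a single group, `findall` returns only what that group captured — 1 item.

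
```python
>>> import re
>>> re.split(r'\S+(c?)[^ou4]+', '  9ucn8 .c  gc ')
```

['  ', '', '']

This matches one or more of a non-whitespace character; then optionally a literal 'c' (captured); then one or more of any character except [ou4].
Matches to split on: at [2:15] → '9ucn8 .c  gc '.
With a capturing group present, the delimiter's captured portion is kept in the result list.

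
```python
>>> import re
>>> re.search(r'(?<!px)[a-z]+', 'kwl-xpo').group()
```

'kwl'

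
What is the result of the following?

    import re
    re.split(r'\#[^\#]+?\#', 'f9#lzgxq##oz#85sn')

['f9', '', '85sn']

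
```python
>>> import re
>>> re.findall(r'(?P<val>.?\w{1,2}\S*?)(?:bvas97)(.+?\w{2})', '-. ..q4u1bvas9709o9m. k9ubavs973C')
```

[('.q4u1', '09o')]

Pattern: optionally any character, then 1 to 2 of a word character, then zero or more of a non-whitespace character (lazy) (captured as 'val'); then the literal 'bva', then the literal 's97' (non-capturing group); then one or more of any character (lazy), then exactly 2 of a word character (captured).
The `?` after the quantifier makes it lazy — it takes as little as possible before letting the rest of the pattern try.
Walking the string: at [4:18] match '.q4u1bvas9709o', groups = ('.q4u1', '09o').
2 groups means the one result is a tuple of 2 captured strings — 1 here.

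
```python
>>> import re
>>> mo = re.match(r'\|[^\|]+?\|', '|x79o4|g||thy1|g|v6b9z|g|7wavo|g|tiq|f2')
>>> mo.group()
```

'|x79o4|'

`re.match` won't scan ahead — the pattern has to work from the very first character.
The match spans [0:7] → '|x79o4|'.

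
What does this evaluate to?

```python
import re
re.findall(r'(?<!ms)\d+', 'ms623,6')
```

['23', '6']

The negative lookaround is zero-width — it rules out positions where the adjacent text would match, without consuming anything.
Walking the string: at [3:5] → '23'; at [6:7] → '6'.
No capturing groups, so `findall` returns the 2 full match strings.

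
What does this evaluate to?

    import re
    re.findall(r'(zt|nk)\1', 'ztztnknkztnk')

`\1` has to match the exact text group 1 already captured.
One capturing group, so `findall` returns just the captured substring from each match — 2 in all.

['zt', 'nk']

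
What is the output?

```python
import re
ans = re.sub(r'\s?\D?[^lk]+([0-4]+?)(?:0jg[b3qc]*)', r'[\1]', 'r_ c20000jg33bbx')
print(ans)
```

[0]x

The pattern matches optionally whitespace, then optionally a non-digit, then one or more of any character except [lk]; then one or more of a character in [0-4] (lazy) (captured); then the literal '0jg', then zero or more of one of [b3qc] (non-capturing group).
The replacement refers to a captured group, so each match is rewritten using its own captured text.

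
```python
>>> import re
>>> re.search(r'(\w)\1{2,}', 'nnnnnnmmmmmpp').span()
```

(0, 6)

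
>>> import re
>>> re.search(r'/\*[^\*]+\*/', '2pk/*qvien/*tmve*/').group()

'/*tmve*/'

The match spans [10:18] → '/*tmve*/'.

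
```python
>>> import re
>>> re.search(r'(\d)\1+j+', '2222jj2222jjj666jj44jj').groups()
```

('2',)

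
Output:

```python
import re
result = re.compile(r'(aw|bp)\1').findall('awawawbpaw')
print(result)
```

After group 1 captures some text, `\1` only succeeds where that same text appears again.
Walking the string: at [0:4] match 'awaw', group 1 = 'aw'.
Because there's exactly one group, `findall` drops the full match and keeps group 1 from the one hit.

['aw']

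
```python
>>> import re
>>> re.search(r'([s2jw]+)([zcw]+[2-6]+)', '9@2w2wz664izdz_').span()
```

(2, 10)

Pattern: one or more of one of [s2jw] (captured); then one or more of one of [zcw], then one or more of a character in [2-6] (captured).
`search` walks the string left to right and returns the first match it finds.
The match spans [2:10] → '2w2wz664'.
Captured: group 1 = '2w2w', group 2 = 'z664'.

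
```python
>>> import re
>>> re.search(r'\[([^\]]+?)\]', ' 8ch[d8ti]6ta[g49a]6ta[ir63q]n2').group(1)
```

The match spans [4:10] → '[d8ti]'.
Captured: group 1 = 'd8ti'.

'd8ti'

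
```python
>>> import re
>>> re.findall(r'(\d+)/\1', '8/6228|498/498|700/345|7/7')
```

The backreference `\1` re-matches whatever the first group consumed, character for character.
One capturing group, so `findall` returns just the captured substring from each match — 2 in all.

['498', '7']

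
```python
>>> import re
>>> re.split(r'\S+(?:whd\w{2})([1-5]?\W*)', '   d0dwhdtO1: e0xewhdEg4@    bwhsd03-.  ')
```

The pattern matches one or more of a non-whitespace character; then the literal 'whd', then exactly 2 of a word character (non-capturing group); then optionally a character in [1-5], then zero or more of a non-word character (captured).
Matches to split on: at [3:14] → 'd0dwhdtO1: '; at [14:29] → 'e0xewhdEg4@    '.
With a capturing group present, the delimiter's captured portion is kept in the result list.

['   ', '1: ', '', '4@    ', 'bwhsd03-.  ']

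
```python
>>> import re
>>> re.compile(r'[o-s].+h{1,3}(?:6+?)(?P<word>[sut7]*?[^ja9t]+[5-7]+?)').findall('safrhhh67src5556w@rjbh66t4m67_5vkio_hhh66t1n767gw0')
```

['t1n767']

With a single group, `findall` returns only what that group captured — 1 item.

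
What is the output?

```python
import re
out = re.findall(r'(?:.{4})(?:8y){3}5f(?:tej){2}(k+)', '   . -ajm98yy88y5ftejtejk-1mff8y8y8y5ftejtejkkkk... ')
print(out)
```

The pattern matches exactly 4 of any character (non-capturing group); then the literal '8y' repeated 3 times, then the literal '5f', then the literal 'tej' repeated 2 times; then one or more of a literal 'k' (captured).
Scanning left to right: at [26:48] match '1mff8y8y8y5ftejtejkkkk', group 1 = 'kkkk'.
`findall` collects group 1 from the one match (1 total).

['kkkk']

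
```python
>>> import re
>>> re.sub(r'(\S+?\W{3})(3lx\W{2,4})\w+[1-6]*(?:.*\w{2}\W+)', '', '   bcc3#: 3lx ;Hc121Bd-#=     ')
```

'   '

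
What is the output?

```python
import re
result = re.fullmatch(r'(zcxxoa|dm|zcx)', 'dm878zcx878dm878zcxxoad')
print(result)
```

None

`re.fullmatch` requires the pattern to consume the entire string.
Here there's no way to consume every character, so the call returns None.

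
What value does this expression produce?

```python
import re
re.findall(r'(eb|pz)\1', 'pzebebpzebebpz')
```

['eb', 'eb']

The backreference `\1` re-matches whatever the first group consumed, character for character.
One capturing group, so `findall` returns just the captured substring from each match — 2 in all.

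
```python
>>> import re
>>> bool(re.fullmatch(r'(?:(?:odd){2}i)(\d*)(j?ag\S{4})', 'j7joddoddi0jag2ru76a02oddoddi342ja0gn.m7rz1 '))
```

This matches the literal 'odd' repeated 2 times, then a literal 'i' (non-capturing group); then zero or more of a digit (captured); then optionally the literal 'j', then the literal 'ag', then exactly 4 of a non-whitespace character (captured).
`re.fullmatch` is like wrapping the pattern in `^…$` (in single-line mode).
Here there's no way to consume every character, so the call returns None, and `bool(None)` is False.

False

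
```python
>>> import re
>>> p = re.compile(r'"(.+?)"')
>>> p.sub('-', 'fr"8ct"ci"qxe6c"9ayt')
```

'fr-ci-9ayt'

A `+?`/`*?`/`{m,n}?` starts at its minimum and grows only as far as needed for what follows to match.
Every occurrence is swapped for '-'.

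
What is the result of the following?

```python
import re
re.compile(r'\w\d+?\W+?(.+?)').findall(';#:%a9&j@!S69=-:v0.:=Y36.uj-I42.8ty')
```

The pattern matches a word character, then one or more of a digit (lazy), then one or more of a non-word character (lazy); then one or more of any character (lazy) (captured).
Walking the string: at [4:8] match 'a9&j', group 1 = 'j'; at [10:15] match 'S69=-', group 1 = '-'; at [16:20] match 'v0.:', group 1 = ':'; at [21:26] match 'Y36.u', group 1 = 'u'; at [28:33] match 'I42.8', group 1 = '8'.
One capturing group, so `findall` returns just the captured substring from each match — 5 in all.

['j', '-', ':', 'u', '8']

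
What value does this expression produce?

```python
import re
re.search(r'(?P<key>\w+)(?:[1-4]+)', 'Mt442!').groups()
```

('Mt44',)

The pattern matches one or more of a word character (captured as 'key'); then one or more of a character in [1-4] (non-capturing group).
Unlike `match`, `search` isn't anchored — it looks for the pattern anywhere in the string.
The match spans [0:5] → 'Mt442'.
Captured: group 1 = 'Mt44'.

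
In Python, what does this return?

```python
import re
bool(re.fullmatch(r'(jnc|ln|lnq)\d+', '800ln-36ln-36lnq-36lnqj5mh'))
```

False

`fullmatch` succeeds only if the pattern covers the string from start to end.
Here the string isn't matched end-to-end, so the call returns None, and `bool(None)` is False.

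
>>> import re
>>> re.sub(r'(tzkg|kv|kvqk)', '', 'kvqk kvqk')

'qk qk'

Alternation isn't longest-match — the leftmost alternative that fits at this position is chosen.
Matches: at [0:2] → 'kv'; at [5:7] → 'kv'.
Every occurrence is swapped for ''.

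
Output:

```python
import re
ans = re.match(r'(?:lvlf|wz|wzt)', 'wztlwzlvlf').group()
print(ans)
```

wz

`re.match` won't scan ahead — the pattern has to work from the very first character.
The match spans [0:2] → 'wz'.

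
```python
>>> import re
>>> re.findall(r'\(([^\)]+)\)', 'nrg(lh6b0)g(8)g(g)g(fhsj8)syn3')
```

['lh6b0', '8', 'g', 'fhsj8']

Matches: at [3:10] match '(lh6b0)', group 1 = 'lh6b0'; at [11:14] match '(8)', group 1 = '8'; at [15:18] match '(g)', group 1 = 'g'; at [19:26] match '(fhsj8)', group 1 = 'fhsj8'.
With a single group, `findall` returns only what that group captured — 4 items.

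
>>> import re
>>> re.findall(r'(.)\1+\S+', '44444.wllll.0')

['4']

The backreference `\1` re-matches whatever the first group consumed, character for character.
One capturing group, so `findall` returns just the captured substring from the one match — 1 in all.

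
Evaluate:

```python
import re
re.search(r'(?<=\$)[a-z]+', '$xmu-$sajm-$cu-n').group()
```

The lookaround is zero-width — it requires the adjacent text to match without consuming it, so the asserted text isn't part of the match.
The match spans [1:4] → 'xmu'.

'xmu'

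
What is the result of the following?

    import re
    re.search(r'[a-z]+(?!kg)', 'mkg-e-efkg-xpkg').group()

'mkg'

The negative lookaround is zero-width — it rules out positions where the adjacent text would match, without consuming anything.
`re.search` tries every starting position until one works.
The match spans [0:3] → 'mkg'.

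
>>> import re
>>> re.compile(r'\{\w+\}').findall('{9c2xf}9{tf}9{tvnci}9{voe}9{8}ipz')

['{9c2xf}', '{tf}', '{tvnci}', '{voe}', '{8}']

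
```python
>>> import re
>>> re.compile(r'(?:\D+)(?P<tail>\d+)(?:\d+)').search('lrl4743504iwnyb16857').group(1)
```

'474350'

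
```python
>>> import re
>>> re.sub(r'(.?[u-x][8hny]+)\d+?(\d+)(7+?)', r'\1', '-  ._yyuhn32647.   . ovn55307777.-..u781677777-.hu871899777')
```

The pattern matches optionally any character, then a character in [u-x], then one or more of one of [8hny] (captured); then one or more of a digit (lazy); then one or more of a digit (captured); then one or more of a literal '7' (lazy) (captured).
Matches: at [6:15] → 'yuhn32647'; at [21:32] → 'ovn55307777'; at [48:59] → 'hu871899777'.
Each match is replaced using the text its own group 1 captured.

'-  ._yyuhn.   . ovn.-..u781677777-.hu8'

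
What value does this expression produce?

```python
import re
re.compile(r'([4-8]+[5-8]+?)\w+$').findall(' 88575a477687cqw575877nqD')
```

['88575']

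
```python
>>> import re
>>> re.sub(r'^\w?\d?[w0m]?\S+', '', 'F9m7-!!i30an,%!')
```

The pattern matches anchored at the start of the string; then optionally a word character, then optionally a digit, then optionally one of [w0m]; then one or more of a non-whitespace character.
Matches: at [0:15] → 'F9m7-!!i30an,%!'.
Each match is replaced by ''.

''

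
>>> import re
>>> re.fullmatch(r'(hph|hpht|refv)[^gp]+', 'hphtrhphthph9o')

None

For `fullmatch`, every character of the input must be accounted for by the pattern.
Here there's no way to consume every character, so the call returns None.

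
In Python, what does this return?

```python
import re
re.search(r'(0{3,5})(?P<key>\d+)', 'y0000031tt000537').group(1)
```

'00000'

The pattern matches 3 to 5 of a literal '0' (captured); then one or more of a digit (captured as 'key').
Unlike `match`, `search` isn't anchored — it looks for the pattern anywhere in the string.
The match spans [1:8] → '0000031'.
Captured: group 1 = '00000', group 2 = '31'.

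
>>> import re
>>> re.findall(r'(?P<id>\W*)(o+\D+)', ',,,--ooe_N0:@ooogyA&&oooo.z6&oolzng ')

[(',,,--', 'ooe_N'), (':@', 'ooogyA&&oooo.z'), ('&', 'oolzng ')]

This matches zero or more of a non-word character (captured as 'id'); then one or more of the literal 'o', then one or more of a non-digit (captured).
With 2 capturing groups, `findall` returns a 2-tuple per match.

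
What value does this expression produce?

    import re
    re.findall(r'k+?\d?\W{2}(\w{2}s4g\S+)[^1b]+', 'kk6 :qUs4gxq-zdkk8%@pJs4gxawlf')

['qUs4gxq-zdkk8%@pJs4gxawl']

The pattern matches one or more of a literal 'k' (lazy), then optionally a digit, then exactly 2 of a non-word character; then exactly 2 of a word character, then the literal 's4g', then one or more of a non-whitespace character (captured); then one or more of any character except [1b].
`findall` collects group 1 from the one match (1 total).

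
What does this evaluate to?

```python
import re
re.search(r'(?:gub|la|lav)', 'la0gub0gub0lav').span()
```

`re.search` scans for the first position where the pattern succeeds.
The match spans [0:2] → 'la'.

(0, 2)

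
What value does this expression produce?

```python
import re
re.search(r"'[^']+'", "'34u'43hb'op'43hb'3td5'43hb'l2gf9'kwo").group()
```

"'34u'"

The match spans [0:5] → "'34u'".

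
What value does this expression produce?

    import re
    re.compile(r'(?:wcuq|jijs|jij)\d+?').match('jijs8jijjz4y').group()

With `match`, the pattern is implicitly anchored at the beginning.
The match spans [0:5] → 'jijs8'.

'jijs8'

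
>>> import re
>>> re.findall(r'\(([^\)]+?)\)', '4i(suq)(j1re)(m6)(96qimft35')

['suq', 'j1re', 'm6']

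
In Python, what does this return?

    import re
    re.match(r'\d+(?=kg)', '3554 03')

None

`re.match` won't scan ahead — the pattern has to work from the very first character.
Here position 0 doesn't satisfy it, so the call returns None.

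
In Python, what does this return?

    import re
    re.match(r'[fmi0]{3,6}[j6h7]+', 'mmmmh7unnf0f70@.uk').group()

'mmmmh7'

This matches 3 to 6 of one of [fmi0]; then one or more of one of [j6h7].
`match` is anchored at position 0; if the pattern doesn't fit there, it returns None.
The match spans [0:6] → 'mmmmh7'.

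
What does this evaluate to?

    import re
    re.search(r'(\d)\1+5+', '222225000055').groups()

('2',)

The match spans [0:6] → '222225'.
Captured: group 1 = '2'.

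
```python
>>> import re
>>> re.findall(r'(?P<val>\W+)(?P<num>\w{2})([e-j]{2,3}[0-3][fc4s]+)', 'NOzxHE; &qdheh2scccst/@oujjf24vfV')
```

This matches one or more of a non-word character (captured as 'val'); then exactly 2 of a word character (captured as 'num'); then 2 to 3 of a character in [e-j], then a character in [0-3], then one or more of one of [fc4s] (captured).
Scanning left to right: at [6:20] match '; &qdheh2scccs', groups = ('; &', 'qd', 'heh2scccs'); at [21:30] match '/@oujjf24', groups = ('/@', 'ou', 'jjf24').
`findall` packs the 3 group values into a tuple for every match.

[('; &', 'qd', 'heh2scccs'), ('/@', 'ou', 'jjf24')]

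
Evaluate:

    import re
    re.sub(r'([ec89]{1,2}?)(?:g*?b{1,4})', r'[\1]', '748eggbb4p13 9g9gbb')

'74[8e]4p13 9g[9]'

This matches 1 to 2 of one of [ec89] (lazy) (captured); then zero or more of a literal 'g' (lazy), then 1 to 4 of the literal 'b' (non-capturing group).
Matches: at [2:8] → '8eggbb'; at [15:19] → '9gbb'.
Each match is replaced using the text its own group 1 captured.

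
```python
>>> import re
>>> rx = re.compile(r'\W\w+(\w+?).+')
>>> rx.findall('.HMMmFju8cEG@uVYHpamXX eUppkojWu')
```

The pattern matches a non-word character, then one or more of a word character; then one or more of a word character (lazy) (captured); then one or more of any character.
Walking the string: at [0:32] match '.HMMmFju8cEG@uVYHpamXX eUppkojWu', group 1 = 'G'.
One capturing group, so `findall` returns just the captured substring from the one match — 1 in all.

['G']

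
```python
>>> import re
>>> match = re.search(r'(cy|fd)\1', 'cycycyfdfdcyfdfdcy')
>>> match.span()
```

The backreference `\1` re-matches whatever the first group consumed, character for character.
The match spans [0:4] → 'cycy'.

(0, 4)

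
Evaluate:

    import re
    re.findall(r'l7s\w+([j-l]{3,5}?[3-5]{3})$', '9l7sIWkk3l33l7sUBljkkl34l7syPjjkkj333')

['kkj333']

With a single group, `findall` returns only what that group captured — 1 item.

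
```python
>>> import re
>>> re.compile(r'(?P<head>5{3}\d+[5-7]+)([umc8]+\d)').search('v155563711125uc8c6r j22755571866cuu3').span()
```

(2, 18)

This matches exactly 3 of a literal '5', then one or more of a digit, then one or more of a character in [5-7] (captured as 'head'); then one or more of one of [umc8], then a digit (captured).
The match spans [2:18] → '55563711125uc8c6'.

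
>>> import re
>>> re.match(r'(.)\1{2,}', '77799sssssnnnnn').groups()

`\1` has to match the exact text group 1 already captured.
`match` is anchored at position 0; if the pattern doesn't fit there, it returns None.
The match spans [0:3] → '777'.
Captured: group 1 = '7'.

('7',)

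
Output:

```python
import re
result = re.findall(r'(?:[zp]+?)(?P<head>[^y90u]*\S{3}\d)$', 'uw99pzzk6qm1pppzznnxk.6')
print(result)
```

['zzk6qm1pppzznnxk.6']

One capturing group, so `findall` returns just the captured substring from the one match — 1 in all.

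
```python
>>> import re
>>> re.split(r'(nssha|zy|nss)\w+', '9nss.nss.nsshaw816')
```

['9nss.nss.', 'nssha', '']

Branches in `(...|...)` are attempted left-to-right; the first branch that allows the whole pattern to succeed is taken.
Because the pattern has a capturing group, `split` also inserts each captured text between the pieces.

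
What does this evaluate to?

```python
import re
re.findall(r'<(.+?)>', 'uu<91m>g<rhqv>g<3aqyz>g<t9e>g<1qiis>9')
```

['91m', 'rhqv', '3aqyz', 't9e', '1qiis']

Matches: at [2:7] match '<91m>', group 1 = '91m'; at [8:14] match '<rhqv>', group 1 = 'rhqv'; at [15:22] match '<3aqyz>', group 1 = '3aqyz'; at [23:28] match '<t9e>', group 1 = 't9e'; at [29:36] match '<1qiis>', group 1 = '1qiis'.
Because there's exactly one group, `findall` drops the full match and keeps group 1 from each hit.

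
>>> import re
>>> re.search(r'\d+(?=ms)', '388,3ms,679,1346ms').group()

'3'

Because the assertion is zero-width, the text it checks is not consumed and won't appear in the result.
`re.search` scans for the first position where the pattern succeeds.
The match spans [4:5] → '3'.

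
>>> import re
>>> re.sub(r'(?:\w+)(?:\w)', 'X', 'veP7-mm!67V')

The pattern matches one or more of a word character (non-capturing group); then a word character (non-capturing group).
Each match is replaced by 'X'.

'X-X!X'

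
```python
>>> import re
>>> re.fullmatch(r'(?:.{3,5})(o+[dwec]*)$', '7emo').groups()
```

('o',)

The match spans [0:4] → '7emo'.
Captured: group 1 = 'o'.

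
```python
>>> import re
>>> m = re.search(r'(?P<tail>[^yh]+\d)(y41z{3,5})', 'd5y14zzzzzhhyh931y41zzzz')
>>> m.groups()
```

('931', 'y41zzzz')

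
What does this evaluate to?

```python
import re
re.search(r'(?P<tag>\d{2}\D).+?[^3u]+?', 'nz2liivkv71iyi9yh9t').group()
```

'71iyi'

Pattern: exactly 2 of a digit, then a non-digit (captured as 'tag'); then one or more of any character (lazy); then one or more of any character except [3u] (lazy).
Unlike `match`, `search` isn't anchored — it looks for the pattern anywhere in the string.
The match spans [9:14] → '71iyi'.
Captured: group 1 = '71i'.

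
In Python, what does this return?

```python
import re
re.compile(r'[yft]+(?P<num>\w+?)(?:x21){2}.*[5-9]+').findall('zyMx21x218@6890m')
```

Pattern: one or more of one of [yft]; then one or more of a word character (lazy) (captured as 'num'); then the literal 'x21' repeated 2 times, then zero or more of any character; then one or more of a character in [5-9].
Matches: at [1:14] match 'yMx21x218@689', group 1 = 'M'.
One capturing group, so `findall` returns just the captured substring from the one match — 1 in all.

['M']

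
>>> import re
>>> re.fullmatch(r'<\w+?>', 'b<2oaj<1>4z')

None

`re.fullmatch` is like wrapping the pattern in `^…$` (in single-line mode).
Here there's no way to consume every character, so the call returns None.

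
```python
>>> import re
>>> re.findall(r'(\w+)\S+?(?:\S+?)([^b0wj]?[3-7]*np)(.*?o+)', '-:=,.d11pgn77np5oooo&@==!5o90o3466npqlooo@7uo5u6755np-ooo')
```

This matches one or more of a word character (captured); then one or more of a non-whitespace character (lazy); then one or more of a non-whitespace character (lazy) (non-capturing group); then optionally any character except [b0wj], then zero or more of a character in [3-7], then the literal 'np' (captured); then zero or more of any character (lazy), then one or more of the literal 'o' (captured).
Lazy quantifiers expand one character at a time until the remainder of the pattern can match.
Scanning left to right: at [5:41] match 'd11pgn77np5oooo&@==!5o90o3466npqlooo', groups = ('d11pgn77np5oooo', 'o3466np', 'qlooo'); at [42:57] match '7uo5u6755np-ooo', groups = ('7uo5u67', 'np', '-ooo').
Multiple groups make `findall` return tuples — one 3-tuple for each match.

[('d11pgn77np5oooo', 'o3466np', 'qlooo'), ('7uo5u67', 'np', '-ooo')]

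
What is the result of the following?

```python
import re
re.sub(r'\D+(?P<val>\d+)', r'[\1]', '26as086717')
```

'26[086717]'

The pattern matches one or more of a non-digit; then one or more of a digit (captured as 'val').
Matches: at [2:10] → 'as086717'.
Each match is replaced using the text its own group 1 captured.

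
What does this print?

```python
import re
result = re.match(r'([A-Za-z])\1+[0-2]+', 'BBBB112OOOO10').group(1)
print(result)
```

B

The match spans [0:7] → 'BBBB112'.
Captured: group 1 = 'B'.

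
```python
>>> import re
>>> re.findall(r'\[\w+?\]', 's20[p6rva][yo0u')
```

['[p6rva]']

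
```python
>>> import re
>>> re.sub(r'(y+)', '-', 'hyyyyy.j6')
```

Pattern: one or more of a literal 'y' (captured).
Matches: at [1:6] → 'yyyyy'.
`sub` substitutes '-' at each match site.

'h-.j6'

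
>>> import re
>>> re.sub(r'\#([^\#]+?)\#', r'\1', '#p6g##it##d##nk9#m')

'p6gitdnk9m'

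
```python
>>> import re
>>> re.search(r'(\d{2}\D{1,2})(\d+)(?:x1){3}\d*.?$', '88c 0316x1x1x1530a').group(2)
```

'0316'

The match spans [0:18] → '88c 0316x1x1x1530a'.
Captured: group 1 = '88c ', group 2 = '0316'.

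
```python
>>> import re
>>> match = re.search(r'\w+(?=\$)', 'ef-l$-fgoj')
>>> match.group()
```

'l'

Lookahead/lookbehind check context without consuming it, so the matched span excludes the asserted characters.
`re.search` scans for the first position where the pattern succeeds.
The match spans [3:4] → 'l'.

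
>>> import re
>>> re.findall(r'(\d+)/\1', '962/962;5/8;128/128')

After group 1 captures some text, `\1` only succeeds where that same text appears again.
Matches: at [0:7] match '962/962', group 1 = '962'; at [12:19] match '128/128', group 1 = '128'.
`findall` collects group 1 from each match (2 total).

['962', '128']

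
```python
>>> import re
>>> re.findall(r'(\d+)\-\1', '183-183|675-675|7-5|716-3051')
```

`\1` has to match the exact text group 1 already captured.
Matches: at [0:7] match '183-183', group 1 = '183'; at [8:15] match '675-675', group 1 = '675'.
`findall` collects group 1 from each match (2 total).

['183', '675']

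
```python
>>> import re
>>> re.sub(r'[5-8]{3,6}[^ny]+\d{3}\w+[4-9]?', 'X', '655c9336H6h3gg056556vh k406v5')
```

'X'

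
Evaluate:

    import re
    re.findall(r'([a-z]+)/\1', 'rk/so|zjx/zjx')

['zjx']

`\1` has to match the exact text group 1 already captured.
Walking the string: at [6:13] match 'zjx/zjx', group 1 = 'zjx'.
Because there's exactly one group, `findall` drops the full match and keeps group 1 from the one hit.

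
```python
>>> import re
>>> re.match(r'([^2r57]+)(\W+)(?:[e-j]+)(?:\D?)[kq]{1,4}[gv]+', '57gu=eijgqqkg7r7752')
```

The pattern matches one or more of any character except [2r57] (captured); then one or more of a non-word character (captured); then one or more of a character in [e-j] (non-capturing group); then optionally a non-digit (non-capturing group); then 1 to 4 of one of [kq], then one or more of one of [gv].
`match` is anchored at position 0; if the pattern doesn't fit there, it returns None.
Here position 0 doesn't satisfy it, so the call returns None.

None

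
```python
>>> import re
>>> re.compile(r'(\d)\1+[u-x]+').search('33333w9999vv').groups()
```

`\1` is not a pattern — it's the concrete string captured by group 1, re-applied verbatim.
`search` walks the string left to right and returns the first match it finds.
The match spans [0:6] → '33333w'.
Captured: group 1 = '3'.

('3',)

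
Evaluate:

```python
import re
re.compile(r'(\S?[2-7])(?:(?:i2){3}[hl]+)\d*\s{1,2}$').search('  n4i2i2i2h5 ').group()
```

'n4i2i2i2h5 '

Pattern: optionally a non-whitespace character, then a character in [2-7] (captured); then the literal 'i2' repeated 3 times, then one or more of one of [hl] (non-capturing group); then zero or more of a digit, then 1 to 2 of whitespace; then anchored at the end.
`re.search` tries every starting position until one works.
The match spans [2:13] → 'n4i2i2i2h5 '.
Captured: group 1 = 'n4'.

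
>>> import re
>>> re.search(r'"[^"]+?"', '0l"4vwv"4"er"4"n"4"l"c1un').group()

'"4vwv"'

`re.search` tries every starting position until one works.
The match spans [2:8] → '"4vwv"'.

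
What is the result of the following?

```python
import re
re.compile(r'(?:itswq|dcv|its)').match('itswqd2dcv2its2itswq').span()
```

(0, 5)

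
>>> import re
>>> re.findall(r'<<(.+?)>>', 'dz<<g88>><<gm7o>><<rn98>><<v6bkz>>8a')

With the lazy modifier that quantifier settles for the fewest repetitions that let the rest of the pattern succeed (the atoms after it are unaffected and can still be greedy).
Scanning left to right: at [2:9] match '<<g88>>', group 1 = 'g88'; at [9:17] match '<<gm7o>>', group 1 = 'gm7o'; at [17:25] match '<<rn98>>', group 1 = 'rn98'; at [25:34] match '<<v6bkz>>', group 1 = 'v6bkz'.
Because there's exactly one group, `findall` drops the full match and keeps group 1 from each hit.

['g88', 'gm7o', 'rn98', 'v6bkz']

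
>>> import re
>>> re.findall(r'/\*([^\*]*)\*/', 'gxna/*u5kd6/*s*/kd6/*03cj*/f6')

Because there's exactly one group, `findall` drops the full match and keeps group 1 from each hit.

['s', '03cj']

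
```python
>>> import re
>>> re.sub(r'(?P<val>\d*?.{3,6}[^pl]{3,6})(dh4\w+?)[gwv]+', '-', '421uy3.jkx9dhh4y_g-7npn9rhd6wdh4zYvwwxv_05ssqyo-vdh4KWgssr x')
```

The pattern matches zero or more of a digit (lazy), then 3 to 6 of any character, then 3 to 6 of any character except [pl] (captured as 'val'); then the literal 'dh4', then one or more of a word character (lazy) (captured); then one or more of one of [gwv].
Matches: at [17:37] → 'g-7npn9rhd6wdh4zYvww'; at [37:55] → 'xv_05ssqyo-vdh4KWg'.
Every occurrence is swapped for '-'.

'421uy3.jkx9dhh4y_--ssr x'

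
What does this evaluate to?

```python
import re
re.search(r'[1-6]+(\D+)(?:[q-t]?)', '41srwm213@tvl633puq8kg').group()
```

This matches one or more of a character in [1-6]; then one or more of a non-digit (captured); then optionally a character in [q-t] (non-capturing group).
`re.search` scans for the first position where the pattern succeeds.
The match spans [0:6] → '41srwm'.
Captured: group 1 = 'srwm'.

'41srwm'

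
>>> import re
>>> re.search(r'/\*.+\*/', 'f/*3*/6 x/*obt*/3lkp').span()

`search` walks the string left to right and returns the first match it finds.
The match spans [1:16] → '/*3*/6 x/*obt*/'.

(1, 16)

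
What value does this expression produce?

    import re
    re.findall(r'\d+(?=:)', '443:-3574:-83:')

['443', '3574', '83']

Because the assertion is zero-width, the text it checks is not consumed and won't appear in the result.
Walking the string: at [0:3] → '443'; at [5:9] → '3574'; at [11:13] → '83'.
With no groups in the pattern, `findall` gives back each whole match — 3 here.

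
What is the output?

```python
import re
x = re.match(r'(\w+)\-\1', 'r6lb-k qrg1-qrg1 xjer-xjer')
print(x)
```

The backreference `\1` re-matches whatever the first group consumed, character for character.
`re.match` won't scan ahead — the pattern has to work from the very first character.
Here the string doesn't start with a match, so the call returns None.

None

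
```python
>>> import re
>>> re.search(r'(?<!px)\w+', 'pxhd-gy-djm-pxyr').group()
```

The negative lookaround is zero-width — it rules out positions where the adjacent text would match, without consuming anything.
The match spans [0:4] → 'pxhd'.

'pxhd'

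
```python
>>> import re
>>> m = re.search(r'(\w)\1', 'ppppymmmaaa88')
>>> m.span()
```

The backreference `\1` re-matches whatever the first group consumed, character for character.
The match spans [0:2] → 'pp'.

(0, 2)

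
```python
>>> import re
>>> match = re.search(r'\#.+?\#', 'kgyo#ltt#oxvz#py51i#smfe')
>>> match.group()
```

'#ltt#'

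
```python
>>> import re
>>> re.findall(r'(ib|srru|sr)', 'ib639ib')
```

`findall` collects group 1 from each match (2 total).

['ib', 'ib']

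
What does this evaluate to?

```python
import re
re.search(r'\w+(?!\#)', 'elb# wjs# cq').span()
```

A negative assertion filters positions out without eating any characters.
`re.search` scans for the first position where the pattern succeeds.
The match spans [0:2] → 'el'.

(0, 2)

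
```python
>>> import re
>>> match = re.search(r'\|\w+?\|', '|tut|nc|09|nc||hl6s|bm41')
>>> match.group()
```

'|tut|'

The match spans [0:5] → '|tut|'.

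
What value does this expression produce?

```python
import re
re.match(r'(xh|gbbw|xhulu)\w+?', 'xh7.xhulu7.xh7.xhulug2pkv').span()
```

With `match`, the pattern is implicitly anchored at the beginning.
The match spans [0:3] → 'xh7'.
Captured: group 1 = 'xh'.

(0, 3)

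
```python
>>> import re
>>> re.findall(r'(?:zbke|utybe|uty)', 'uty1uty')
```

With no groups in the pattern, `findall` gives back each whole match — 2 here.

['uty', 'uty']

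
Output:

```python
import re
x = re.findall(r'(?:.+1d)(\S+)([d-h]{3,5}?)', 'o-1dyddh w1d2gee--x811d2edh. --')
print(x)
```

[('2', 'edh')]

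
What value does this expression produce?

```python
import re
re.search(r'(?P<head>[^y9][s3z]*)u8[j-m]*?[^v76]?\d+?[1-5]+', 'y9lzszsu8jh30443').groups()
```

('lzszs',)

The match spans [2:16] → 'lzszsu8jh30443'.
Captured: group 1 = 'lzszs'.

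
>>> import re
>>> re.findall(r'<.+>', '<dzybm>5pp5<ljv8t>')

['<dzybm>5pp5<ljv8t>']

With no groups in the pattern, `findall` gives back each whole match — 1 here.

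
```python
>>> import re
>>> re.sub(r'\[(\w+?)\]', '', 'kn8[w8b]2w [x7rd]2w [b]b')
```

`sub` substitutes '' at each match site.

'kn82w 2w b'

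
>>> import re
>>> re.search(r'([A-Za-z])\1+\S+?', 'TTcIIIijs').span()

(0, 3)

`\1` is not a pattern — it's the concrete string captured by group 1, re-applied verbatim.
`search` walks the string left to right and returns the first match it finds.
The match spans [0:3] → 'TTc'.
Captured: group 1 = 'T'.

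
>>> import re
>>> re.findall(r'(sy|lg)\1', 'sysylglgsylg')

The backreference `\1` re-matches whatever the first group consumed, character for character.
Matches: at [0:4] match 'sysy', group 1 = 'sy'; at [4:8] match 'lglg', group 1 = 'lg'.
Because there's exactly one group, `findall` drops the full match and keeps group 1 from each hit.

['sy', 'lg']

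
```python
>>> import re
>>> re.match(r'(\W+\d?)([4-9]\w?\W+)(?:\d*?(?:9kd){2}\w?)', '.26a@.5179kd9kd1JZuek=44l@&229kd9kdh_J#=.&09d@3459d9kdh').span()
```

(0, 16)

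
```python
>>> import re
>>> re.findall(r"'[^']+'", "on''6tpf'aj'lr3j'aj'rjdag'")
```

With no groups in the pattern, `findall` gives back each whole match — 3 here.

["'6tpf'", "'lr3j'", "'rjdag'"]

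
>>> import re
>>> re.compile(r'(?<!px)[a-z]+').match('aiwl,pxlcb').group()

'aiwl'

`re.match` won't scan ahead — the pattern has to work from the very first character.
The match spans [0:4] → 'aiwl'.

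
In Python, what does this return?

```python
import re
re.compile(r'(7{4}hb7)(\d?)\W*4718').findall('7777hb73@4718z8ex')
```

2 groups means the one result is a tuple of 2 captured strings — 1 here.

[('7777hb7', '3')]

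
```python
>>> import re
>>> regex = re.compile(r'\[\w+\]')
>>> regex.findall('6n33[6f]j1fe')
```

['[6f]']

With no groups in the pattern, `findall` gives back each whole match — 1 here.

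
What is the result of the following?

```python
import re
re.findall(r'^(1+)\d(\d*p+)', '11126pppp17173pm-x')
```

This matches anchored at the start of the string; then one or more of a literal '1' (captured); then a digit; then zero or more of a digit, then one or more of the literal 'p' (captured).
With 2 capturing groups, `findall` returns a 2-tuple per match.

[('111', '6pppp')]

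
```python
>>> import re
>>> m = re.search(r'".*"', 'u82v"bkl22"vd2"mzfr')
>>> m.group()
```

'"bkl22"vd2"'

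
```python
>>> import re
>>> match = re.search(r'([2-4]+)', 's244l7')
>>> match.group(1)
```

'244'

The match spans [1:4] → '244'.
Captured: group 1 = '244'.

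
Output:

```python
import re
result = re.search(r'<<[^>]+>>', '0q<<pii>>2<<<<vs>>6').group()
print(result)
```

The match spans [2:9] → '<<pii>>'.

<<pii>>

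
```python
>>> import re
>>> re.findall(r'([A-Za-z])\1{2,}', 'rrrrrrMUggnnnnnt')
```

`\1` is not a pattern — it's the concrete string captured by group 1, re-applied verbatim.
Walking the string: at [0:6] match 'rrrrrr', group 1 = 'r'; at [10:15] match 'nnnnn', group 1 = 'n'.
One capturing group, so `findall` returns just the captured substring from each match — 2 in all.

['r', 'n']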